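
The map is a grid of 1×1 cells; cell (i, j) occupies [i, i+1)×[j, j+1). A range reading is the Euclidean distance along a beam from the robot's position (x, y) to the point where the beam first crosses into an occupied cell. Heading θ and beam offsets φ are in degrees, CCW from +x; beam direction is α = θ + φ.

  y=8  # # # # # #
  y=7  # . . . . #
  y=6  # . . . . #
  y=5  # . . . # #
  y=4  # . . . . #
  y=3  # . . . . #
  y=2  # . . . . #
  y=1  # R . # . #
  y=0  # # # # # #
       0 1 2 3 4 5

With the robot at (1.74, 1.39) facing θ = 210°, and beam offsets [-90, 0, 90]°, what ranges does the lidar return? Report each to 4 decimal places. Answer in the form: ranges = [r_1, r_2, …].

beam 1: φ=-90°, α=120°
  dir = (cos 120°, sin 120°) = (-0.5000, 0.8660); from cell (1,1)
  next x-line at t=1.4800, next y-line at t=0.7044; Δt_x=2.0000, Δt_y=1.1547
    y: enter (1,2) at t=0.7044
    x: enter (0,2) at t=1.4800 ← occupied
  → r_1 = 1.4800
beam 2: φ=0°, α=210°
  dir = (cos 210°, sin 210°) = (-0.8660, -0.5000); from cell (1,1)
  next x-line at t=0.8545, next y-line at t=0.7800; Δt_x=1.1547, Δt_y=2.0000
    y: enter (1,0) at t=0.7800 ← occupied
  → r_2 = 0.7800
beam 3: φ=90°, α=300°
  dir = (cos 300°, sin 300°) = (0.5000, -0.8660); from cell (1,1)
  next x-line at t=0.5200, next y-line at t=0.4503; Δt_x=2.0000, Δt_y=1.1547
    y: enter (1,0) at t=0.4503 ← occupied
  → r_3 = 0.4503

ranges = [1.4800, 0.7800, 0.4503]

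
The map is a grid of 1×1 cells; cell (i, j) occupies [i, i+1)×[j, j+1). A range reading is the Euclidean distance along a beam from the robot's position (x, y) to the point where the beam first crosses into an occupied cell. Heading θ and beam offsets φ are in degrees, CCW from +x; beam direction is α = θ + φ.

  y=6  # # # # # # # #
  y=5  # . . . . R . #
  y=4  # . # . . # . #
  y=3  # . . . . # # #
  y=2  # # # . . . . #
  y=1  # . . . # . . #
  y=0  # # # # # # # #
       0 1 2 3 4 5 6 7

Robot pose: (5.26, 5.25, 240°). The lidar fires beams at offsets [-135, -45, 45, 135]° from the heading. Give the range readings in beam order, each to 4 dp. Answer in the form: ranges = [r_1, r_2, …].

beam 1: φ=-135°, α=105°
  d=(-0.2588,0.9659)  start (5,5)  tX=1.0046 tY=0.7765  stride 1/|dx|=3.8637 1/|dy|=1.0353
    cross y-line → (5,6), t=0.7765 (wall)
  → r_1 = 0.7765
beam 2: φ=-45°, α=195°
  d=(-0.9659,-0.2588)  start (5,5)  tX=0.2692 tY=0.9659  stride 1/|dx|=1.0353 1/|dy|=3.8637
    cross x-line → (4,5), t=0.2692
    cross y-line → (4,4), t=0.9659
    cross x-line → (3,4), t=1.3044
    cross x-line → (2,4), t=2.3397 (wall)
  → r_2 = 2.3397
beam 3: φ=45°, α=285°
  d=(0.2588,-0.9659)  start (5,5)  tX=2.8591 tY=0.2588  stride 1/|dx|=3.8637 1/|dy|=1.0353
    cross y-line → (5,4), t=0.2588 (wall)
  → r_3 = 0.2588
beam 4: φ=135°, α=15°
  d=(0.9659,0.2588)  start (5,5)  tX=0.7661 tY=2.8978  stride 1/|dx|=1.0353 1/|dy|=3.8637
    cross x-line → (6,5), t=0.7661
    cross x-line → (7,5), t=1.8014 (wall)
  → r_4 = 1.8014

ranges = [0.7765, 2.3397, 0.2588, 1.8014]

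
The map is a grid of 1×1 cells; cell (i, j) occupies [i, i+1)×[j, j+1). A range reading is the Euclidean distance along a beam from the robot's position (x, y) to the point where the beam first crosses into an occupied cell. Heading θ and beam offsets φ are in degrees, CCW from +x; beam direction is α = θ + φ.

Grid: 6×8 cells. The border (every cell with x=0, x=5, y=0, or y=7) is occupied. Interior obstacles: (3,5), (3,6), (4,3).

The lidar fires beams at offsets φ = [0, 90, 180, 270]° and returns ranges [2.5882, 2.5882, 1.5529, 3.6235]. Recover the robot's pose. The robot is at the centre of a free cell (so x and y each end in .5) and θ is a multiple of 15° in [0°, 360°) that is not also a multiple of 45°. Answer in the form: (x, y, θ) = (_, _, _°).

Candidates: 21 free-cell centres × 16 headings = 336 poses. Raycast each; keep the one whose scan matches to 4 dp.
  (2.5, 1.5, 255°): beam 1 = 0.5176 ≠ 2.5882 ✗
  (2.5, 1.5, 345°): beam 1 = 1.9319 ≠ 2.5882 ✗
  (2.5, 3.5, 105°): beam 1 = 3.6235 ≠ 2.5882 ✗
  (3.5, 2.5, 255°): beam 1 = 1.5529 ≠ 2.5882 ✗
  …
  (2.5, 4.5, 15°): r_1=2.5882, r_2=2.5882, r_3=1.5529, r_4=3.6235 — all match ✓
Unique over the lattice → pose = (2.5, 4.5, 15°).

(x, y, θ) = (2.5, 4.5, 15°)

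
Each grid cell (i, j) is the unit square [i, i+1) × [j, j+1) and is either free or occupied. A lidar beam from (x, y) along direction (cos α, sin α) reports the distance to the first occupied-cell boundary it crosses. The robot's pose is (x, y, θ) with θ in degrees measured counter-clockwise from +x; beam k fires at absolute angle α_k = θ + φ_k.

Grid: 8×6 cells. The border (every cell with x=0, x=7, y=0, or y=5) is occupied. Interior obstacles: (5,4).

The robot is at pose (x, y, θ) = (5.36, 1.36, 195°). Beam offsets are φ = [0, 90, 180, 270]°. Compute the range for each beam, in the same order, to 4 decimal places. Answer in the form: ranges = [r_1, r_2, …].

beam 1: φ=0°, α=195°
  direction (-0.9659, -0.2588); cell (5,1); t to first gridline: x 0.3727, y 1.3909 (then +1.0353 / +3.8637)
    (4,1) via x @ 0.3727
    (4,0) via y @ 1.3909  # hit
  → r_1 = 1.3909
beam 2: φ=90°, α=285°
  direction (0.2588, -0.9659); cell (5,1); t to first gridline: x 2.4728, y 0.3727 (then +3.8637 / +1.0353)
    (5,0) via y @ 0.3727  # hit
  → r_2 = 0.3727
beam 3: φ=180°, α=15°
  direction (0.9659, 0.2588); cell (5,1); t to first gridline: x 0.6626, y 2.4728 (then +1.0353 / +3.8637)
    (6,1) via x @ 0.6626
    (7,1) via x @ 1.6979  # hit
  → r_3 = 1.6979
beam 4: φ=270°, α=105°
  direction (-0.2588, 0.9659); cell (5,1); t to first gridline: x 1.3909, y 0.6626 (then +3.8637 / +1.0353)
    (5,2) via y @ 0.6626
    (4,2) via x @ 1.3909
    (4,3) via y @ 1.6979
    (4,4) via y @ 2.7331
    (4,5) via y @ 3.7684  # hit
  → r_4 = 3.7684

ranges = [1.3909, 0.3727, 1.6979, 3.7684]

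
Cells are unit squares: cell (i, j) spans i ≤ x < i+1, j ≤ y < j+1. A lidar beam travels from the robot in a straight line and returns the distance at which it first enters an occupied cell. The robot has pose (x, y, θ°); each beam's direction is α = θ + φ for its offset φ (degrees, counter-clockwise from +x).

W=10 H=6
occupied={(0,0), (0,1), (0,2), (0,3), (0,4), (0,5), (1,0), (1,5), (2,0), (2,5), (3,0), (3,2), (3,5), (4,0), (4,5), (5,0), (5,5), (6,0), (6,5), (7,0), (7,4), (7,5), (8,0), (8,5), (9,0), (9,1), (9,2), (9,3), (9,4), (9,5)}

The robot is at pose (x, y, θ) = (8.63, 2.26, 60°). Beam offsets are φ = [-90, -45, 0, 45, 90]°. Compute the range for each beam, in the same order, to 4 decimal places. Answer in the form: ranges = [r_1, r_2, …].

ranges = [0.4272, 0.3831, 0.7400, 2.4341, 5.4800]

beam 1: φ=-90°, α=330°
  dir = (cos 330°, sin 330°) = (0.8660, -0.5000); from cell (8,2)
  next x-line at t=0.4272, next y-line at t=0.5200; Δt_x=1.1547, Δt_y=2.0000
    x: enter (9,2) at t=0.4272 ← occupied
  → r_1 = 0.4272
beam 2: φ=-45°, α=15°
  dir = (cos 15°, sin 15°) = (0.9659, 0.2588); from cell (8,2)
  next x-line at t=0.3831, next y-line at t=2.8591; Δt_x=1.0353, Δt_y=3.8637
    x: enter (9,2) at t=0.3831 ← occupied
  → r_2 = 0.3831
beam 3: φ=0°, α=60°
  dir = (cos 60°, sin 60°) = (0.5000, 0.8660); from cell (8,2)
  next x-line at t=0.7400, next y-line at t=0.8545; Δt_x=2.0000, Δt_y=1.1547
    x: enter (9,2) at t=0.7400 ← occupied
  → r_3 = 0.7400
beam 4: φ=45°, α=105°
  dir = (cos 105°, sin 105°) = (-0.2588, 0.9659); from cell (8,2)
  next x-line at t=2.4341, next y-line at t=0.7661; Δt_x=3.8637, Δt_y=1.0353
    y: enter (8,3) at t=0.7661
    y: enter (8,4) at t=1.8014
    x: enter (7,4) at t=2.4341 ← occupied
  → r_4 = 2.4341
beam 5: φ=90°, α=150°
  dir = (cos 150°, sin 150°) = (-0.8660, 0.5000); from cell (8,2)
  next x-line at t=0.7275, next y-line at t=1.4800; Δt_x=1.1547, Δt_y=2.0000
    x: enter (7,2) at t=0.7275
    y: enter (7,3) at t=1.4800
    x: enter (6,3) at t=1.8822
    x: enter (5,3) at t=3.0369
    y: enter (5,4) at t=3.4800
    x: enter (4,4) at t=4.1916
    x: enter (3,4) at t=5.3463
    y: enter (3,5) at t=5.4800 ← occupied
  → r_5 = 5.4800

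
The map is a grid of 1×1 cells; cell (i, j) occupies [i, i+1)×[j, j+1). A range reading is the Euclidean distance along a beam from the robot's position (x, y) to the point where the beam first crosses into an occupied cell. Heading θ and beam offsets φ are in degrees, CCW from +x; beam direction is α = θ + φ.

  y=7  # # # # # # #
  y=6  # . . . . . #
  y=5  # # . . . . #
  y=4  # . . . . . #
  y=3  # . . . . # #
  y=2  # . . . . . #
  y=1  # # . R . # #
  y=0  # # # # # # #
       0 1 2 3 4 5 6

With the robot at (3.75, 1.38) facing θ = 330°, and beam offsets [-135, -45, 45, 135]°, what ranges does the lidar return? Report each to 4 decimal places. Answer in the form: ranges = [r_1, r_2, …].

ranges = [1.4682, 0.3934, 1.2941, 5.8183]

beam 1: φ=-135°, α=195°
  cosα=-0.9659 sinα=-0.2588 | (3,1) | tMaxX 0.7765 tMaxY 1.4682 | tΔX 1.0353 tΔY 3.8637
    t=0.7765 [x] (2,1)
    t=1.4682 [y] (2,0) — stop
  → r_1 = 1.4682
beam 2: φ=-45°, α=285°
  cosα=0.2588 sinα=-0.9659 | (3,1) | tMaxX 0.9659 tMaxY 0.3934 | tΔX 3.8637 tΔY 1.0353
    t=0.3934 [y] (3,0) — stop
  → r_2 = 0.3934
beam 3: φ=45°, α=15°
  cosα=0.9659 sinα=0.2588 | (3,1) | tMaxX 0.2588 tMaxY 2.3955 | tΔX 1.0353 tΔY 3.8637
    t=0.2588 [x] (4,1)
    t=1.2941 [x] (5,1) — stop
  → r_3 = 1.2941
beam 4: φ=135°, α=105°
  cosα=-0.2588 sinα=0.9659 | (3,1) | tMaxX 2.8978 tMaxY 0.6419 | tΔX 3.8637 tΔY 1.0353
    t=0.6419 [y] (3,2)
    t=1.6771 [y] (3,3)
    t=2.7124 [y] (3,4)
    t=2.8978 [x] (2,4)
    t=3.7477 [y] (2,5)
    t=4.7830 [y] (2,6)
    t=5.8183 [y] (2,7) — stop
  → r_4 = 5.8183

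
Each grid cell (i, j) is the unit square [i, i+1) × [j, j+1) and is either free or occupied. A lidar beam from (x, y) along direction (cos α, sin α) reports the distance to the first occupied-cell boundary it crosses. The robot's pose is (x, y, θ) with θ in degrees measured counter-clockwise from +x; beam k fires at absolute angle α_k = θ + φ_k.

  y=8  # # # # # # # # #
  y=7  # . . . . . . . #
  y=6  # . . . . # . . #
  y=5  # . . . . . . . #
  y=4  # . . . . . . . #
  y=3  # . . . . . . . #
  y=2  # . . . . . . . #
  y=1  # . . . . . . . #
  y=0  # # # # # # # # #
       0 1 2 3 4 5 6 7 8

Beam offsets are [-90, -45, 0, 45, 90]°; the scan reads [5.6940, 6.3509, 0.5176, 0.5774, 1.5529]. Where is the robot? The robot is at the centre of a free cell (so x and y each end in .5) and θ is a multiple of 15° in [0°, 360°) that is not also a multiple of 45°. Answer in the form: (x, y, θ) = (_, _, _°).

The pose lattice has 48·16 = 768 candidates. Test each by forward raycasting.
  (1.5, 2.5, 60°): beam 1 = 3.0000 ≠ 5.6940 ✗
  (2.5, 3.5, 300°): beam 1 = 1.7321 ≠ 5.6940 ✗
  (6.5, 6.5, 195°): beam 1 = 1.5529 ≠ 5.6940 ✗
  (3.5, 5.5, 255°): beam 1 = 2.5882 ≠ 5.6940 ✗
  …
  (4.5, 6.5, 345°): r_1=5.6940, r_2=6.3509, r_3=0.5176, r_4=0.5774, r_5=1.5529 — all match ✓
Only this pose fits every beam.

(x, y, θ) = (4.5, 6.5, 345°)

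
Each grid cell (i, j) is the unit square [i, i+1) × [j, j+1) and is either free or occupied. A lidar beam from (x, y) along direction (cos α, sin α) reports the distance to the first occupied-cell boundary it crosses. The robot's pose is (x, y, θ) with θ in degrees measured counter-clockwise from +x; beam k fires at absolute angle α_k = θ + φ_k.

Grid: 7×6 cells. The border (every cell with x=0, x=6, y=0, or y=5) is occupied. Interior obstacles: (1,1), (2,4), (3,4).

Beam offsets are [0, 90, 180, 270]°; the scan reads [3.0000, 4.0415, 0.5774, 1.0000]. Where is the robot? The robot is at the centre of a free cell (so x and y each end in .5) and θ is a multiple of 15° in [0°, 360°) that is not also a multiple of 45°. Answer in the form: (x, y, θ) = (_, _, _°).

Candidates: 17 free-cell centres × 16 headings = 272 poses. Raycast each; keep the one whose scan matches to 4 dp.
  (2.5, 3.5, 105°): beam 1 = 0.5176 ≠ 3.0000 ✗
  (2.5, 2.5, 255°): beam 1 = 1.5529 ≠ 3.0000 ✗
  (4.5, 4.5, 195°): beam 1 = 0.5176 ≠ 3.0000 ✗
  (3.5, 2.5, 120°): beam 1 = 1.7321 ≠ 3.0000 ✗
  …
  (4.5, 1.5, 60°): r_1=3.0000, r_2=4.0415, r_3=0.5774, r_4=1.0000 — all match ✓
Only this pose fits every beam.

(x, y, θ) = (4.5, 1.5, 60°)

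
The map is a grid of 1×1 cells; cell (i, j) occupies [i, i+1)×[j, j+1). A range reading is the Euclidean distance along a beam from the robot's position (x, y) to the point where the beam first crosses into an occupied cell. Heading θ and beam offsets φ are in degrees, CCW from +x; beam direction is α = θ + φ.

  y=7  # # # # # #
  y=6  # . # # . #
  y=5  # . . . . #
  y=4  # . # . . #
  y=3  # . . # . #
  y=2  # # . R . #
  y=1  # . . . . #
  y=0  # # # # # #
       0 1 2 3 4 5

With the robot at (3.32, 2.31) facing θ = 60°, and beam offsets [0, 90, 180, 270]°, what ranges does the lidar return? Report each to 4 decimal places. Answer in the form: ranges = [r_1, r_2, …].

beam 1: φ=0°, α=60°
  cosα=0.5000 sinα=0.8660 | (3,2) | tMaxX 1.3600 tMaxY 0.7967 | tΔX 2.0000 tΔY 1.1547
    t=0.7967 [y] (3,3) — stop
  → r_1 = 0.7967
beam 2: φ=90°, α=150°
  cosα=-0.8660 sinα=0.5000 | (3,2) | tMaxX 0.3695 tMaxY 1.3800 | tΔX 1.1547 tΔY 2.0000
    t=0.3695 [x] (2,2)
    t=1.3800 [y] (2,3)
    t=1.5242 [x] (1,3)
    t=2.6789 [x] (0,3) — stop
  → r_2 = 2.6789
beam 3: φ=180°, α=240°
  cosα=-0.5000 sinα=-0.8660 | (3,2) | tMaxX 0.6400 tMaxY 0.3580 | tΔX 2.0000 tΔY 1.1547
    t=0.3580 [y] (3,1)
    t=0.6400 [x] (2,1)
    t=1.5127 [y] (2,0) — stop
  → r_3 = 1.5127
beam 4: φ=270°, α=330°
  cosα=0.8660 sinα=-0.5000 | (3,2) | tMaxX 0.7852 tMaxY 0.6200 | tΔX 1.1547 tΔY 2.0000
    t=0.6200 [y] (3,1)
    t=0.7852 [x] (4,1)
    t=1.9399 [x] (5,1) — stop
  → r_4 = 1.9399

ranges = [0.7967, 2.6789, 1.5127, 1.9399]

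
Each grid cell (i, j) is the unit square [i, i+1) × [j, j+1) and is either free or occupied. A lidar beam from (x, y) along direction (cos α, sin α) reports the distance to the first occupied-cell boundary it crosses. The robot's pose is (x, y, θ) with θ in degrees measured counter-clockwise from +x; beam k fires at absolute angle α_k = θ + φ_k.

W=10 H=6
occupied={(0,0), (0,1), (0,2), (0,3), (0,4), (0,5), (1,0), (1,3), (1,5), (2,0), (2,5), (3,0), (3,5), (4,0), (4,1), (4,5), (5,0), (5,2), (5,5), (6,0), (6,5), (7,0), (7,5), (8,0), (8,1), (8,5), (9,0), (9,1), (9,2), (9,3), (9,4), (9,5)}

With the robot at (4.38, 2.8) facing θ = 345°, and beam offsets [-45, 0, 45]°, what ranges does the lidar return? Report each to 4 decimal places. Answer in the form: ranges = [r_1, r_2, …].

beam 1: φ=-45°, α=300°
  d=(0.5000,-0.8660)  start (4,2)  tX=1.2400 tY=0.9238  stride 1/|dx|=2.0000 1/|dy|=1.1547
    cross y-line → (4,1), t=0.9238 (wall)
  → r_1 = 0.9238
beam 2: φ=0°, α=345°
  d=(0.9659,-0.2588)  start (4,2)  tX=0.6419 tY=3.0910  stride 1/|dx|=1.0353 1/|dy|=3.8637
    cross x-line → (5,2), t=0.6419 (wall)
  → r_2 = 0.6419
beam 3: φ=45°, α=30°
  d=(0.8660,0.5000)  start (4,2)  tX=0.7159 tY=0.4000  stride 1/|dx|=1.1547 1/|dy|=2.0000
    cross y-line → (4,3), t=0.4000
    cross x-line → (5,3), t=0.7159
    cross x-line → (6,3), t=1.8706
    cross y-line → (6,4), t=2.4000
    cross x-line → (7,4), t=3.0253
    cross x-line → (8,4), t=4.1800
    cross y-line → (8,5), t=4.4000 (wall)
  → r_3 = 4.4000

ranges = [0.9238, 0.6419, 4.4000]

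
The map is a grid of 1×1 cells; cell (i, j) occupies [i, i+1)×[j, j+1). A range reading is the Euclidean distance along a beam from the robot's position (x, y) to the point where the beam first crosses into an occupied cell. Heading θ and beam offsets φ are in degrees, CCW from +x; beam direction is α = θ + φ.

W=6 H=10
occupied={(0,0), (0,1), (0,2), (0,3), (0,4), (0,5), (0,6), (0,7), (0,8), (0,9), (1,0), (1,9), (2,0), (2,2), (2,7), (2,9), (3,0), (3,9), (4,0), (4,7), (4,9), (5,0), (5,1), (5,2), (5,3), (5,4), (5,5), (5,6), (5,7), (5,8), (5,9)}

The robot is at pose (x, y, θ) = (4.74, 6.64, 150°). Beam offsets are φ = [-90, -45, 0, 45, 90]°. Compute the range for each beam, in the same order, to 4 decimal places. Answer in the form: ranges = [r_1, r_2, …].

ranges = [0.4157, 0.3727, 0.7200, 3.8719, 4.2031]

beam 1: φ=-90°, α=60°
  cosα=0.5000 sinα=0.8660 | (4,6) | tMaxX 0.5200 tMaxY 0.4157 | tΔX 2.0000 tΔY 1.1547
    t=0.4157 [y] (4,7) — stop
  → r_1 = 0.4157
beam 2: φ=-45°, α=105°
  cosα=-0.2588 sinα=0.9659 | (4,6) | tMaxX 2.8591 tMaxY 0.3727 | tΔX 3.8637 tΔY 1.0353
    t=0.3727 [y] (4,7) — stop
  → r_2 = 0.3727
beam 3: φ=0°, α=150°
  cosα=-0.8660 sinα=0.5000 | (4,6) | tMaxX 0.8545 tMaxY 0.7200 | tΔX 1.1547 tΔY 2.0000
    t=0.7200 [y] (4,7) — stop
  → r_3 = 0.7200
beam 4: φ=45°, α=195°
  cosα=-0.9659 sinα=-0.2588 | (4,6) | tMaxX 0.7661 tMaxY 2.4728 | tΔX 1.0353 tΔY 3.8637
    t=0.7661 [x] (3,6)
    t=1.8014 [x] (2,6)
    t=2.4728 [y] (2,5)
    t=2.8367 [x] (1,5)
    t=3.8719 [x] (0,5) — stop
  → r_4 = 3.8719
beam 5: φ=90°, α=240°
  cosα=-0.5000 sinα=-0.8660 | (4,6) | tMaxX 1.4800 tMaxY 0.7390 | tΔX 2.0000 tΔY 1.1547
    t=0.7390 [y] (4,5)
    t=1.4800 [x] (3,5)
    t=1.8937 [y] (3,4)
    t=3.0484 [y] (3,3)
    t=3.4800 [x] (2,3)
    t=4.2031 [y] (2,2) — stop
  → r_5 = 4.2031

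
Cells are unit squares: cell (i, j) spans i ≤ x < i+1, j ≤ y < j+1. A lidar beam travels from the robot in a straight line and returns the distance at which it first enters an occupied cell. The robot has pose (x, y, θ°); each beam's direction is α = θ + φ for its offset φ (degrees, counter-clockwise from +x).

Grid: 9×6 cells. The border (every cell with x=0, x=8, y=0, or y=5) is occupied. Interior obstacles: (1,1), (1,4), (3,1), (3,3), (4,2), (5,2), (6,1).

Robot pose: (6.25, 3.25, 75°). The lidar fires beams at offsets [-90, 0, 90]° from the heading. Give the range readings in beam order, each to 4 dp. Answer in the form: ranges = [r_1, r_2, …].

ranges = [1.8117, 1.8117, 2.3294]

beam 1: φ=-90°, α=345°
  direction (0.9659, -0.2588); cell (6,3); t to first gridline: x 0.7765, y 0.9659 (then +1.0353 / +3.8637)
    (7,3) via x @ 0.7765
    (7,2) via y @ 0.9659
    (8,2) via x @ 1.8117  # hit
  → r_1 = 1.8117
beam 2: φ=0°, α=75°
  direction (0.2588, 0.9659); cell (6,3); t to first gridline: x 2.8978, y 0.7765 (then +3.8637 / +1.0353)
    (6,4) via y @ 0.7765
    (6,5) via y @ 1.8117  # hit
  → r_2 = 1.8117
beam 3: φ=90°, α=165°
  direction (-0.9659, 0.2588); cell (6,3); t to first gridline: x 0.2588, y 2.8978 (then +1.0353 / +3.8637)
    (5,3) via x @ 0.2588
    (4,3) via x @ 1.2941
    (3,3) via x @ 2.3294  # hit
  → r_3 = 2.3294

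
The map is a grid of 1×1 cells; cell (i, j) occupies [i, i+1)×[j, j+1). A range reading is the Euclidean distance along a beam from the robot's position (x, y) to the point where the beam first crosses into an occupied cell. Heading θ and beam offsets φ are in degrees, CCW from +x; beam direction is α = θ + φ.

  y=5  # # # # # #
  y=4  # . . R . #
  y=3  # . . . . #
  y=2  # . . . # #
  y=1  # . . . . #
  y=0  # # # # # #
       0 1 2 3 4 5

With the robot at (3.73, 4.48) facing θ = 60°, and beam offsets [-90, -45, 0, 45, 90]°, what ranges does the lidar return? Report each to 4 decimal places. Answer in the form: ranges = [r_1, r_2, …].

beam 1: φ=-90°, α=330°
  dir = (cos 330°, sin 330°) = (0.8660, -0.5000); from cell (3,4)
  next x-line at t=0.3118, next y-line at t=0.9600; Δt_x=1.1547, Δt_y=2.0000
    x: enter (4,4) at t=0.3118
    y: enter (4,3) at t=0.9600
    x: enter (5,3) at t=1.4665 ← occupied
  → r_1 = 1.4665
beam 2: φ=-45°, α=15°
  dir = (cos 15°, sin 15°) = (0.9659, 0.2588); from cell (3,4)
  next x-line at t=0.2795, next y-line at t=2.0091; Δt_x=1.0353, Δt_y=3.8637
    x: enter (4,4) at t=0.2795
    x: enter (5,4) at t=1.3148 ← occupied
  → r_2 = 1.3148
beam 3: φ=0°, α=60°
  dir = (cos 60°, sin 60°) = (0.5000, 0.8660); from cell (3,4)
  next x-line at t=0.5400, next y-line at t=0.6004; Δt_x=2.0000, Δt_y=1.1547
    x: enter (4,4) at t=0.5400
    y: enter (4,5) at t=0.6004 ← occupied
  → r_3 = 0.6004
beam 4: φ=45°, α=105°
  dir = (cos 105°, sin 105°) = (-0.2588, 0.9659); from cell (3,4)
  next x-line at t=2.8205, next y-line at t=0.5383; Δt_x=3.8637, Δt_y=1.0353
    y: enter (3,5) at t=0.5383 ← occupied
  → r_4 = 0.5383
beam 5: φ=90°, α=150°
  dir = (cos 150°, sin 150°) = (-0.8660, 0.5000); from cell (3,4)
  next x-line at t=0.8429, next y-line at t=1.0400; Δt_x=1.1547, Δt_y=2.0000
    x: enter (2,4) at t=0.8429
    y: enter (2,5) at t=1.0400 ← occupied
  → r_5 = 1.0400

ranges = [1.4665, 1.3148, 0.6004, 0.5383, 1.0400]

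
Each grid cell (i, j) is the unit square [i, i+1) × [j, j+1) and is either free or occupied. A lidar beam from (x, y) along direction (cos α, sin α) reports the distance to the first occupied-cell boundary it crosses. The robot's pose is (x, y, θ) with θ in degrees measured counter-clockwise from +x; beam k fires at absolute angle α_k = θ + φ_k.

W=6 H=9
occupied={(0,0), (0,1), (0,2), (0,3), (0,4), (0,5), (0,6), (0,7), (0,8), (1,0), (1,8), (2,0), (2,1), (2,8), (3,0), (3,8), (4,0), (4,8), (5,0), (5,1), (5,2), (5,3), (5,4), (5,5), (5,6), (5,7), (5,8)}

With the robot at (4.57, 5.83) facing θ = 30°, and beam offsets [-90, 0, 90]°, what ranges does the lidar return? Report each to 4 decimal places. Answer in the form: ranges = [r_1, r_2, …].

beam 1: φ=-90°, α=300°
  direction (0.5000, -0.8660); cell (4,5); t to first gridline: x 0.8600, y 0.9584 (then +2.0000 / +1.1547)
    (5,5) via x @ 0.8600  # hit
  → r_1 = 0.8600
beam 2: φ=0°, α=30°
  direction (0.8660, 0.5000); cell (4,5); t to first gridline: x 0.4965, y 0.3400 (then +1.1547 / +2.0000)
    (4,6) via y @ 0.3400
    (5,6) via x @ 0.4965  # hit
  → r_2 = 0.4965
beam 3: φ=90°, α=120°
  direction (-0.5000, 0.8660); cell (4,5); t to first gridline: x 1.1400, y 0.1963 (then +2.0000 / +1.1547)
    (4,6) via y @ 0.1963
    (3,6) via x @ 1.1400
    (3,7) via y @ 1.3510
    (3,8) via y @ 2.5057  # hit
  → r_3 = 2.5057

ranges = [0.8600, 0.4965, 2.5057]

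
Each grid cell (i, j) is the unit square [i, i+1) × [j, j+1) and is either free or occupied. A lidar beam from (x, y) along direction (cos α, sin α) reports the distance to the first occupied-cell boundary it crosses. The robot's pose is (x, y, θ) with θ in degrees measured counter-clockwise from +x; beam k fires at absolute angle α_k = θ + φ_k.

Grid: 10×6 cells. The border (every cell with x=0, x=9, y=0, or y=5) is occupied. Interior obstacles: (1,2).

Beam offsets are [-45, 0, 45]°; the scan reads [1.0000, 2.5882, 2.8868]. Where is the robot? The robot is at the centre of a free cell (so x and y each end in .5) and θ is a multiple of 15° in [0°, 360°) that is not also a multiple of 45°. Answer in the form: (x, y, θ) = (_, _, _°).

(x, y, θ) = (2.5, 3.5, 255°)

The pose lattice has 31·16 = 496 candidates. Test each by forward raycasting.
  (7.5, 4.5, 30°): beam 1 = 1.5529 ≠ 1.0000 ✗
  (4.5, 1.5, 240°): beam 1 = 1.9319 ≠ 1.0000 ✗
  (1.5, 4.5, 195°): beam 1 = 0.5774 ≠ 1.0000 ✗
  (7.5, 1.5, 210°): beam 1 = 5.6940 ≠ 1.0000 ✗
  …
  (2.5, 3.5, 255°): r_1=1.0000, r_2=2.5882, r_3=2.8868 — all match ✓
Unique over the lattice → pose = (2.5, 3.5, 255°).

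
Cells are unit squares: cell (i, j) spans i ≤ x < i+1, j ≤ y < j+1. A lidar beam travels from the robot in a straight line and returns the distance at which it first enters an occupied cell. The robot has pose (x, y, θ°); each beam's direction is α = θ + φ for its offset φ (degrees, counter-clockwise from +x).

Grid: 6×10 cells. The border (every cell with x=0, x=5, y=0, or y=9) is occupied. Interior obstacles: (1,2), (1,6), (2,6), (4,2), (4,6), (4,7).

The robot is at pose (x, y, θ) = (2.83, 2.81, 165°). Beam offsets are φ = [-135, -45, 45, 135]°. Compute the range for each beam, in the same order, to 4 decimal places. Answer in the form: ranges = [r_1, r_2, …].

ranges = [2.5057, 3.6600, 0.9584, 2.0900]

beam 1: φ=-135°, α=30°
  d=(0.8660,0.5000)  start (2,2)  tX=0.1963 tY=0.3800  stride 1/|dx|=1.1547 1/|dy|=2.0000
    cross x-line → (3,2), t=0.1963
    cross y-line → (3,3), t=0.3800
    cross x-line → (4,3), t=1.3510
    cross y-line → (4,4), t=2.3800
    cross x-line → (5,4), t=2.5057 (wall)
  → r_1 = 2.5057
beam 2: φ=-45°, α=120°
  d=(-0.5000,0.8660)  start (2,2)  tX=1.6600 tY=0.2194  stride 1/|dx|=2.0000 1/|dy|=1.1547
    cross y-line → (2,3), t=0.2194
    cross y-line → (2,4), t=1.3741
    cross x-line → (1,4), t=1.6600
    cross y-line → (1,5), t=2.5288
    cross x-line → (0,5), t=3.6600 (wall)
  → r_2 = 3.6600
beam 3: φ=45°, α=210°
  d=(-0.8660,-0.5000)  start (2,2)  tX=0.9584 tY=1.6200  stride 1/|dx|=1.1547 1/|dy|=2.0000
    cross x-line → (1,2), t=0.9584 (wall)
  → r_3 = 0.9584
beam 4: φ=135°, α=300°
  d=(0.5000,-0.8660)  start (2,2)  tX=0.3400 tY=0.9353  stride 1/|dx|=2.0000 1/|dy|=1.1547
    cross x-line → (3,2), t=0.3400
    cross y-line → (3,1), t=0.9353
    cross y-line → (3,0), t=2.0900 (wall)
  → r_4 = 2.0900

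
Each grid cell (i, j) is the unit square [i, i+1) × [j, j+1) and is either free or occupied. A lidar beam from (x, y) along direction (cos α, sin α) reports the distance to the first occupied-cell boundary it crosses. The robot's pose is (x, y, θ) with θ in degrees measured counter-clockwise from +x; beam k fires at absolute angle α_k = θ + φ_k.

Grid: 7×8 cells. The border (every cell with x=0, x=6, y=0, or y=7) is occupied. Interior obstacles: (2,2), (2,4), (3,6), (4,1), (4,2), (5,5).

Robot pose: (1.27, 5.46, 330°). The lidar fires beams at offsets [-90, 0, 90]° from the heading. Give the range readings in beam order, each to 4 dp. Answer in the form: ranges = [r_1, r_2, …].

ranges = [0.5400, 0.9200, 1.7782]

beam 1: φ=-90°, α=240°
  d=(-0.5000,-0.8660)  start (1,5)  tX=0.5400 tY=0.5312  stride 1/|dx|=2.0000 1/|dy|=1.1547
    cross y-line → (1,4), t=0.5312
    cross x-line → (0,4), t=0.5400 (wall)
  → r_1 = 0.5400
beam 2: φ=0°, α=330°
  d=(0.8660,-0.5000)  start (1,5)  tX=0.8429 tY=0.9200  stride 1/|dx|=1.1547 1/|dy|=2.0000
    cross x-line → (2,5), t=0.8429
    cross y-line → (2,4), t=0.9200 (wall)
  → r_2 = 0.9200
beam 3: φ=90°, α=60°
  d=(0.5000,0.8660)  start (1,5)  tX=1.4600 tY=0.6235  stride 1/|dx|=2.0000 1/|dy|=1.1547
    cross y-line → (1,6), t=0.6235
    cross x-line → (2,6), t=1.4600
    cross y-line → (2,7), t=1.7782 (wall)
  → r_3 = 1.7782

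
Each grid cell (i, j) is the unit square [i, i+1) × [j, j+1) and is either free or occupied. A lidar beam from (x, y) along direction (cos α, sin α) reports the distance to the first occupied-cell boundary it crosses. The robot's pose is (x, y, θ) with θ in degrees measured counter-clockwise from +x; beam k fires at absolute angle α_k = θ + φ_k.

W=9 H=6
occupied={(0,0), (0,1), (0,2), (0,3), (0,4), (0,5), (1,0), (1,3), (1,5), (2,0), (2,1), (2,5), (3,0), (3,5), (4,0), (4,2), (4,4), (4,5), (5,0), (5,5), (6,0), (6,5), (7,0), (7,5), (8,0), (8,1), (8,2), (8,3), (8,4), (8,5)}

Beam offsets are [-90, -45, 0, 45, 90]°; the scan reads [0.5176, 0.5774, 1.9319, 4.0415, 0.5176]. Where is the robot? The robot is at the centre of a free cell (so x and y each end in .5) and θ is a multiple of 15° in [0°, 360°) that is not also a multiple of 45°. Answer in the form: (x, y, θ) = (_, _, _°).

(x, y, θ) = (4.5, 1.5, 345°)

The pose lattice has 24·16 = 384 candidates. Test each by forward raycasting.
  (2.5, 2.5, 105°): beam 1 = 1.5529 ≠ 0.5176 ✗
  (6.5, 3.5, 240°): beam 1 = 1.7321 ≠ 0.5176 ✗
  (2.5, 4.5, 60°): beam 1 = 6.3509 ≠ 0.5176 ✗
  (7.5, 1.5, 165°): beam 1 = 1.9319 ≠ 0.5176 ✗
  (7.5, 2.5, 30°): beam 1 = 1.0000 ≠ 0.5176 ✗
  …
  (4.5, 1.5, 345°): r_1=0.5176, r_2=0.5774, r_3=1.9319, r_4=4.0415, r_5=0.5176 — all match ✓
No second candidate reproduces the full scan.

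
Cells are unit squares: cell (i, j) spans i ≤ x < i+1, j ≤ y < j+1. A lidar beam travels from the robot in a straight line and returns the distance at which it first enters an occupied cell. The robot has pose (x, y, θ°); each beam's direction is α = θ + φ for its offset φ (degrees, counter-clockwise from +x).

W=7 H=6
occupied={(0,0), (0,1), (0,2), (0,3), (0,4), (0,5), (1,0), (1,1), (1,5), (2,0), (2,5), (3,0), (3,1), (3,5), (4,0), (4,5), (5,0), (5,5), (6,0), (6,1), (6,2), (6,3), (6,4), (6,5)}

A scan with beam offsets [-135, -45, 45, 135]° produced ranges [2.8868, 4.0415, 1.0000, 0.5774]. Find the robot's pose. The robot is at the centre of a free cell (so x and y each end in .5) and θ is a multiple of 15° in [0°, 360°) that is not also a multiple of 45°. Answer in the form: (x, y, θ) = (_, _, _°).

The pose lattice has 18·16 = 288 candidates. Test each by forward raycasting.
  (4.5, 4.5, 120°): beam 1 = 1.5529 ≠ 2.8868 ✗
  (3.5, 2.5, 150°): beam 1 = 2.5882 ≠ 2.8868 ✗
  (4.5, 1.5, 105°): beam 1 = 1.0000 ≠ 2.8868 ✗
  (4.5, 4.5, 330°): beam 1 = 3.6235 ≠ 2.8868 ✗
  …
  (3.5, 4.5, 345°): r_1=2.8868, r_2=4.0415, r_3=1.0000, r_4=0.5774 — all match ✓
Only this pose fits every beam.

(x, y, θ) = (3.5, 4.5, 345°)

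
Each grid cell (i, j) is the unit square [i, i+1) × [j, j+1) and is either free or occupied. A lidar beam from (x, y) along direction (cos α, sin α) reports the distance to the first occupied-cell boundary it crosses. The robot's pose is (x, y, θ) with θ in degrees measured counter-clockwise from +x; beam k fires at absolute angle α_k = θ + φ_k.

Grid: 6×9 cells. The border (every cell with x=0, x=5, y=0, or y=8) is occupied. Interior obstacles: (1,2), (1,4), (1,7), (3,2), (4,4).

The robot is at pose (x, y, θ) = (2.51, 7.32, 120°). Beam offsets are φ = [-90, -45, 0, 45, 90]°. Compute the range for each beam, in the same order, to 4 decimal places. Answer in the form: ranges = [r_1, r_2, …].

ranges = [1.3600, 0.7040, 0.7852, 0.5280, 0.5889]

beam 1: φ=-90°, α=30°
  cosα=0.8660 sinα=0.5000 | (2,7) | tMaxX 0.5658 tMaxY 1.3600 | tΔX 1.1547 tΔY 2.0000
    t=0.5658 [x] (3,7)
    t=1.3600 [y] (3,8) — stop
  → r_1 = 1.3600
beam 2: φ=-45°, α=75°
  cosα=0.2588 sinα=0.9659 | (2,7) | tMaxX 1.8932 tMaxY 0.7040 | tΔX 3.8637 tΔY 1.0353
    t=0.7040 [y] (2,8) — stop
  → r_2 = 0.7040
beam 3: φ=0°, α=120°
  cosα=-0.5000 sinα=0.8660 | (2,7) | tMaxX 1.0200 tMaxY 0.7852 | tΔX 2.0000 tΔY 1.1547
    t=0.7852 [y] (2,8) — stop
  → r_3 = 0.7852
beam 4: φ=45°, α=165°
  cosα=-0.9659 sinα=0.2588 | (2,7) | tMaxX 0.5280 tMaxY 2.6273 | tΔX 1.0353 tΔY 3.8637
    t=0.5280 [x] (1,7) — stop
  → r_4 = 0.5280
beam 5: φ=90°, α=210°
  cosα=-0.8660 sinα=-0.5000 | (2,7) | tMaxX 0.5889 tMaxY 0.6400 | tΔX 1.1547 tΔY 2.0000
    t=0.5889 [x] (1,7) — stop
  → r_5 = 0.5889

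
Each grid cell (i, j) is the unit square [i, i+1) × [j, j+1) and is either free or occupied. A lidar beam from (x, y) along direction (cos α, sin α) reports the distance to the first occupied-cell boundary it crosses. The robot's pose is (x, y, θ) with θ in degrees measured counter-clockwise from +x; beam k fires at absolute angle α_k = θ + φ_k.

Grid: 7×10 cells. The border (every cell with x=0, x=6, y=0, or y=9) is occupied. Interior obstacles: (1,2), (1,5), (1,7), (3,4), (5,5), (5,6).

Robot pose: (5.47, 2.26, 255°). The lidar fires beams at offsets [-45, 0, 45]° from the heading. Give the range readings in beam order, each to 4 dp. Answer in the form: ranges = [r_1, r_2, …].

ranges = [2.5200, 1.3044, 1.0600]

beam 1: φ=-45°, α=210°
  direction (-0.8660, -0.5000); cell (5,2); t to first gridline: x 0.5427, y 0.5200 (then +1.1547 / +2.0000)
    (5,1) via y @ 0.5200
    (4,1) via x @ 0.5427
    (3,1) via x @ 1.6974
    (3,0) via y @ 2.5200  # hit
  → r_1 = 2.5200
beam 2: φ=0°, α=255°
  direction (-0.2588, -0.9659); cell (5,2); t to first gridline: x 1.8159, y 0.2692 (then +3.8637 / +1.0353)
    (5,1) via y @ 0.2692
    (5,0) via y @ 1.3044  # hit
  → r_2 = 1.3044
beam 3: φ=45°, α=300°
  direction (0.5000, -0.8660); cell (5,2); t to first gridline: x 1.0600, y 0.3002 (then +2.0000 / +1.1547)
    (5,1) via y @ 0.3002
    (6,1) via x @ 1.0600  # hit
  → r_3 = 1.0600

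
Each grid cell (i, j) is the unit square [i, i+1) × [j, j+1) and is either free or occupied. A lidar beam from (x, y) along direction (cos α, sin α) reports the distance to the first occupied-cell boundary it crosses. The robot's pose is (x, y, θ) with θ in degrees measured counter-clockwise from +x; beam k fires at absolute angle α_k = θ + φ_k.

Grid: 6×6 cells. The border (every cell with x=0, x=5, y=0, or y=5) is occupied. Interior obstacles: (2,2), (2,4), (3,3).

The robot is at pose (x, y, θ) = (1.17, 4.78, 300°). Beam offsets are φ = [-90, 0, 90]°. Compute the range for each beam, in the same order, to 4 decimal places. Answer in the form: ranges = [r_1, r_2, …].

beam 1: φ=-90°, α=210°
  d=(-0.8660,-0.5000)  start (1,4)  tX=0.1963 tY=1.5600  stride 1/|dx|=1.1547 1/|dy|=2.0000
    cross x-line → (0,4), t=0.1963 (wall)
  → r_1 = 0.1963
beam 2: φ=0°, α=300°
  d=(0.5000,-0.8660)  start (1,4)  tX=1.6600 tY=0.9007  stride 1/|dx|=2.0000 1/|dy|=1.1547
    cross y-line → (1,3), t=0.9007
    cross x-line → (2,3), t=1.6600
    cross y-line → (2,2), t=2.0554 (wall)
  → r_2 = 2.0554
beam 3: φ=90°, α=30°
  d=(0.8660,0.5000)  start (1,4)  tX=0.9584 tY=0.4400  stride 1/|dx|=1.1547 1/|dy|=2.0000
    cross y-line → (1,5), t=0.4400 (wall)
  → r_3 = 0.4400

ranges = [0.1963, 2.0554, 0.4400]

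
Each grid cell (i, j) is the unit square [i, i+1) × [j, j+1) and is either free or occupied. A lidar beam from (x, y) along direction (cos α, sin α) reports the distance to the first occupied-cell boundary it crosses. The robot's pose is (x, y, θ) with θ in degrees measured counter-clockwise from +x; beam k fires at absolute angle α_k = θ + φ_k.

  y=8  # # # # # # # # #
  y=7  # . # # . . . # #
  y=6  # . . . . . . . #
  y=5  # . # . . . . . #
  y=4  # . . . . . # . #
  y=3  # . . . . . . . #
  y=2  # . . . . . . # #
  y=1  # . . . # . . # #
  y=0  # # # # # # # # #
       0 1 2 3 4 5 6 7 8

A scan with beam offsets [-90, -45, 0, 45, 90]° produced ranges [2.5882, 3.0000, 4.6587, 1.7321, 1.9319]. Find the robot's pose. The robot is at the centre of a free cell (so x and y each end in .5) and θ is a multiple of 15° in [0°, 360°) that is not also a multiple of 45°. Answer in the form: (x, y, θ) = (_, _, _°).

The pose lattice has 41·16 = 656 candidates. Test each by forward raycasting.
  (4.5, 4.5, 285°): beam 1 = 3.6235 ≠ 2.5882 ✗
  (6.5, 3.5, 120°): beam 1 = 1.7321 ≠ 2.5882 ✗
  (1.5, 4.5, 60°): beam 1 = 6.3509 ≠ 2.5882 ✗
  (3.5, 3.5, 285°): beam 2 = 2.8868 ≠ 3.0000 ✗
  …
  (1.5, 3.5, 15°): r_1=2.5882, r_2=3.0000, r_3=4.6587, r_4=1.7321, r_5=1.9319 — all match ✓
Only this pose fits every beam.

(x, y, θ) = (1.5, 3.5, 15°)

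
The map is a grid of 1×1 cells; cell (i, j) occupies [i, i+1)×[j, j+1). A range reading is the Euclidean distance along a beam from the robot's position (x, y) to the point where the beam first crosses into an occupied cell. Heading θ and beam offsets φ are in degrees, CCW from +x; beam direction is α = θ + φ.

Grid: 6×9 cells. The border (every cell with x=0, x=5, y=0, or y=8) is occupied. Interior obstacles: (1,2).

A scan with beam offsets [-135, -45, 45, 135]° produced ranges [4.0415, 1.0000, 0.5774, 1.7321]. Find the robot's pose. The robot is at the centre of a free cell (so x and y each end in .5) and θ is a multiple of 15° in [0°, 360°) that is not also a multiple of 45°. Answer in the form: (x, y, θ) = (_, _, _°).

(x, y, θ) = (4.5, 6.5, 345°)

The pose lattice has 27·16 = 432 candidates. Test each by forward raycasting.
  (1.5, 7.5, 150°): beam 1 = 1.9319 ≠ 4.0415 ✗
  (2.5, 1.5, 60°): beam 1 = 0.5176 ≠ 4.0415 ✗
  (1.5, 7.5, 195°): beam 1 = 0.5774 ≠ 4.0415 ✗
  (4.5, 3.5, 60°): beam 1 = 1.9319 ≠ 4.0415 ✗
  …
  (4.5, 6.5, 345°): r_1=4.0415, r_2=1.0000, r_3=0.5774, r_4=1.7321 — all match ✓
Only this pose fits every beam.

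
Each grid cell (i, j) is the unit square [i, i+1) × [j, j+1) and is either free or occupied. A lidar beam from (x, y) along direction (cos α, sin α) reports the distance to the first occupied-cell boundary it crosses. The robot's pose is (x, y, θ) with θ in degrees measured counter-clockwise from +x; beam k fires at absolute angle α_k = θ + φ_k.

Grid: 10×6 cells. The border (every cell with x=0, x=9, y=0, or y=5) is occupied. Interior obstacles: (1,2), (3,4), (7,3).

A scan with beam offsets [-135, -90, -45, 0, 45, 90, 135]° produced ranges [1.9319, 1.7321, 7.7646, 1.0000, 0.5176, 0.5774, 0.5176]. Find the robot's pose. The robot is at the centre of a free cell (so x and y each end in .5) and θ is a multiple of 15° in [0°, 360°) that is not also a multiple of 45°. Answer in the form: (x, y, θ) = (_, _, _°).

(x, y, θ) = (8.5, 1.5, 210°)

The pose lattice has 29·16 = 464 candidates. Test each by forward raycasting.
  (2.5, 3.5, 330°): beam 1 = 1.5529 ≠ 1.9319 ✗
  (7.5, 4.5, 120°): beam 1 = 1.5529 ≠ 1.9319 ✗
  (1.5, 4.5, 240°): beam 1 = 0.5176 ≠ 1.9319 ✗
  …
  (8.5, 1.5, 210°): r_1=1.9319, r_2=1.7321, r_3=7.7646, r_4=1.0000, r_5=0.5176, r_6=0.5774, r_7=0.5176 — all match ✓
Only this pose fits every beam.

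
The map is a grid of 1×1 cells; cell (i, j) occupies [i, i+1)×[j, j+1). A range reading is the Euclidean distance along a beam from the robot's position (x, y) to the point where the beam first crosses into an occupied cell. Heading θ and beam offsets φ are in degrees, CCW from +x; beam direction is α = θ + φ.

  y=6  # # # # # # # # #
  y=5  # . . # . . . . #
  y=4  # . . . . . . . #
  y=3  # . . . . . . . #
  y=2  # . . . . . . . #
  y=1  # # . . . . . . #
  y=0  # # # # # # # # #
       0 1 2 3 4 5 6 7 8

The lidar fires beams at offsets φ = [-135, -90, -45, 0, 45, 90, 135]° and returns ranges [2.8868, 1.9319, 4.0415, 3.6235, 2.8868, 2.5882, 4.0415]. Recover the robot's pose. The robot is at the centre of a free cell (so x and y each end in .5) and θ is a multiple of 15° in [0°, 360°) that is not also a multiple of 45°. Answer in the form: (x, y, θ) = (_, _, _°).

(x, y, θ) = (4.5, 3.5, 195°)

Enumerate (i+0.5, j+0.5, θ) over the 33 free cells and 16 admissible headings. For each, cast all 7 beams and compare to the given ranges.
  (3.5, 3.5, 285°): beam 2 = 2.5882 ≠ 1.9319 ✗
  (7.5, 3.5, 165°): beam 1 = 0.5774 ≠ 2.8868 ✗
  (1.5, 2.5, 210°): beam 1 = 3.6235 ≠ 2.8868 ✗
  …
  (4.5, 3.5, 195°): r_1=2.8868, r_2=1.9319, r_3=4.0415, r_4=3.6235, r_5=2.8868, r_6=2.5882, r_7=4.0415 — all match ✓
Only this pose fits every beam.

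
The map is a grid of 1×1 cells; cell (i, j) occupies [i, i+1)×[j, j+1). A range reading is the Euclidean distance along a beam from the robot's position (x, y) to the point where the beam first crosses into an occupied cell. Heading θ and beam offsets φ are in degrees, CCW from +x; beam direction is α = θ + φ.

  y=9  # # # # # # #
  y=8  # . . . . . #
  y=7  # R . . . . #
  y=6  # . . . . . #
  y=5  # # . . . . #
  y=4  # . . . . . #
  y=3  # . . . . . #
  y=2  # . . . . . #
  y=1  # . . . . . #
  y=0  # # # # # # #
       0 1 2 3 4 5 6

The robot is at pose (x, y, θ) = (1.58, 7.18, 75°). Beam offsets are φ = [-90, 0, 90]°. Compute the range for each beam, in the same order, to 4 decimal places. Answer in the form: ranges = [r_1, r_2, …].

ranges = [4.5759, 1.8842, 0.6005]

beam 1: φ=-90°, α=345°
  dir = (cos 345°, sin 345°) = (0.9659, -0.2588); from cell (1,7)
  next x-line at t=0.4348, next y-line at t=0.6955; Δt_x=1.0353, Δt_y=3.8637
    x: enter (2,7) at t=0.4348
    y: enter (2,6) at t=0.6955
    x: enter (3,6) at t=1.4701
    x: enter (4,6) at t=2.5054
    x: enter (5,6) at t=3.5406
    y: enter (5,5) at t=4.5592
    x: enter (6,5) at t=4.5759 ← occupied
  → r_1 = 4.5759
beam 2: φ=0°, α=75°
  dir = (cos 75°, sin 75°) = (0.2588, 0.9659); from cell (1,7)
  next x-line at t=1.6228, next y-line at t=0.8489; Δt_x=3.8637, Δt_y=1.0353
    y: enter (1,8) at t=0.8489
    x: enter (2,8) at t=1.6228
    y: enter (2,9) at t=1.8842 ← occupied
  → r_2 = 1.8842
beam 3: φ=90°, α=165°
  dir = (cos 165°, sin 165°) = (-0.9659, 0.2588); from cell (1,7)
  next x-line at t=0.6005, next y-line at t=3.1682; Δt_x=1.0353, Δt_y=3.8637
    x: enter (0,7) at t=0.6005 ← occupied
  → r_3 = 0.6005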